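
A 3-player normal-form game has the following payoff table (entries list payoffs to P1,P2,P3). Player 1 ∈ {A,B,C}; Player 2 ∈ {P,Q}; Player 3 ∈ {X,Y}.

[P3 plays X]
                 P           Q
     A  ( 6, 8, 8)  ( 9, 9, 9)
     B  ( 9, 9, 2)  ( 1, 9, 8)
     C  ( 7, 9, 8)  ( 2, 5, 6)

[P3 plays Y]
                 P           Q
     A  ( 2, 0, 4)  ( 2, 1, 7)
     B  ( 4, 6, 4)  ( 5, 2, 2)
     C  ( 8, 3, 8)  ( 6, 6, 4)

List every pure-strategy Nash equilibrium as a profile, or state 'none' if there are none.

NE set: (A,Q,X)

(A,P,X): not NE [P1→B gives 9>6; P2→Q gives 9>8]
(A,P,Y): not NE [P1→C gives 8>2; P2→Q gives 1>0; P3→X gives 8>4]
(A,Q,X): NE
(A,Q,Y): not NE [P1→C gives 6>2; P3→X gives 9>7]
(B,P,X): not NE [P3→Y gives 4>2]
(B,P,Y): not NE [P1→C gives 8>4]
(B,Q,X): not NE [P1→A gives 9>1]
(B,Q,Y): not NE [P1→C gives 6>5; P2→P gives 6>2; P3→X gives 8>2]
(C,P,X): not NE [P1→B gives 9>7]
(C,P,Y): not NE [P2→Q gives 6>3]
(C,Q,X): not NE [P1→A gives 9>2; P2→P gives 9>5]
(C,Q,Y): not NE [P3→X gives 6>4]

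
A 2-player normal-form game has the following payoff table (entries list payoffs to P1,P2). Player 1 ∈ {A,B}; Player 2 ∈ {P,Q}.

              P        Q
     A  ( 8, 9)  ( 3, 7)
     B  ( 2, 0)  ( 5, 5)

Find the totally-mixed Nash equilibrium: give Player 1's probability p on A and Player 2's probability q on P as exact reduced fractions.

P1 indiff ⇒ q·8+(1-q)·3 = q·2+(1-q)·5 ⇒ q(6) = (1-q)(2) ⇒ q = 1/4
P2 indiff ⇒ p·9+(1-p)·0 = p·7+(1-p)·5 ⇒ p(2) = (1-p)(5) ⇒ p = 5/7

P1 mixes 5/7 on A; P2 mixes 1/4 on P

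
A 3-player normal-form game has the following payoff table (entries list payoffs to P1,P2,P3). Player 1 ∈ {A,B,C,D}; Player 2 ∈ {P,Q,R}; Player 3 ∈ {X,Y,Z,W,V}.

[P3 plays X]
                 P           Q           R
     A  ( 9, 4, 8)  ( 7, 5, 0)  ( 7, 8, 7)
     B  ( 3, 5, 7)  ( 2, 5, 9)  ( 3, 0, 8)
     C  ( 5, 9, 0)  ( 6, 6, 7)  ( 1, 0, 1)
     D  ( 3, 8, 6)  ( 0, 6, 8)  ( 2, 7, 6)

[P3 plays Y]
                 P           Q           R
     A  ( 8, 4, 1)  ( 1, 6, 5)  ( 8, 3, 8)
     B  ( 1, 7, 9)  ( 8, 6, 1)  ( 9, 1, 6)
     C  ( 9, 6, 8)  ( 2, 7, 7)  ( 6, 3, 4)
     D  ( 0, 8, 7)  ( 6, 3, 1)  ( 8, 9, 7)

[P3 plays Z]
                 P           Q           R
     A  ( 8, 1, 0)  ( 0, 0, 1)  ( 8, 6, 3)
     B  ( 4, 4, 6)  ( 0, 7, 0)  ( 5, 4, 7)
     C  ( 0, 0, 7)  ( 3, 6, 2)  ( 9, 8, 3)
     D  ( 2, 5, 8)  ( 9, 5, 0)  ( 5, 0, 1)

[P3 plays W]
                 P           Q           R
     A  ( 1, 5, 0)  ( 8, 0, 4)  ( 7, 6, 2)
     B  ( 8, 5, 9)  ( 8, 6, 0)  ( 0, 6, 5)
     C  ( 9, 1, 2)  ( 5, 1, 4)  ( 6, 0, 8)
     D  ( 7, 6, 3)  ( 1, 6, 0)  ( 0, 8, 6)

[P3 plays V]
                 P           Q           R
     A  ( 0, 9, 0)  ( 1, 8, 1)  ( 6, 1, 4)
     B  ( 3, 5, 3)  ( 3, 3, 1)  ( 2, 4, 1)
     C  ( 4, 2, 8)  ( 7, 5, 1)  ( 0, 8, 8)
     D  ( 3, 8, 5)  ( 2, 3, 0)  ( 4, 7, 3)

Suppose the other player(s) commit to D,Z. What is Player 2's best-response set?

BR_2 = {P,Q}

u_2(P vs D,Z) = 5
u_2(Q vs D,Z) = 5
u_2(R vs D,Z) = 0
max payoff 5 at {P,Q}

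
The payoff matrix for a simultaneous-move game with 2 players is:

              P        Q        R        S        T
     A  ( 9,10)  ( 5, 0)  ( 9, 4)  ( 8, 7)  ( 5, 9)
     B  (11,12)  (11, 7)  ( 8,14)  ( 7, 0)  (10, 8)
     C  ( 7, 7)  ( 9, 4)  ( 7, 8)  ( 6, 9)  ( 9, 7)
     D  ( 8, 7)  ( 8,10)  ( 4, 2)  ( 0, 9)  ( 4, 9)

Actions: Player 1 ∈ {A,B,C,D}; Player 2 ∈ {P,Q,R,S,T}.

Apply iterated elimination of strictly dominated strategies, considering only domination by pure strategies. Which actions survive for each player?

Survivors P1:{A,B} P2:{P,R}

P1 drop C (B beats it: P:11>7 Q:11>9 R:8>7 S:7>6 T:10>9)
P1 drop D (B beats it: P:11>8 Q:11>8 R:8>4 S:7>0 T:10>4)
P2 drop Q (P beats it: A:10>0 B:12>7)
P2 drop S (P beats it: A:10>7 B:12>0)
P2 drop T (P beats it: A:10>9 B:12>8)
P1→{A,B} P2→{P,R}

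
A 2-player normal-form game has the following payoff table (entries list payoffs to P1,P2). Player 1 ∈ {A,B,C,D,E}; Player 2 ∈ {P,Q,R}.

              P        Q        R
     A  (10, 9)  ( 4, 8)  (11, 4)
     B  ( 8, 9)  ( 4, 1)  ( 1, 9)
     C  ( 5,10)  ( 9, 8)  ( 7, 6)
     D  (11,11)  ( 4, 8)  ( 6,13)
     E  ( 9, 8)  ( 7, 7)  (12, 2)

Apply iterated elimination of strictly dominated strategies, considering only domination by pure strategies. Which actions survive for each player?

P1 drop B (E beats it: P:9>8 Q:7>4 R:12>1)
P2 drop Q (P beats it: A:9>8 C:10>8 D:11>8 E:8>7)
P1 drop C (A beats it: P:10>5 R:11>7)
P1→{A,D,E} P2→{P,R}

IESDS → P1:{A,D,E} P2:{P,R}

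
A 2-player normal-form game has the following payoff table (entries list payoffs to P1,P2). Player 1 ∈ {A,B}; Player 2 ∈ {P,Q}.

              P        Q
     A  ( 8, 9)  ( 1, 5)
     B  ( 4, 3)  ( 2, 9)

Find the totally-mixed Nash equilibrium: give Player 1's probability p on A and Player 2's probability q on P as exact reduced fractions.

P1 indiff ⇒ q·8+(1-q)·1 = q·4+(1-q)·2 ⇒ q(4) = (1-q)(1) ⇒ q = 1/5
P2 indiff ⇒ p·9+(1-p)·3 = p·5+(1-p)·9 ⇒ p(4) = (1-p)(6) ⇒ p = 3/5

(p,q) = (3/5, 1/5)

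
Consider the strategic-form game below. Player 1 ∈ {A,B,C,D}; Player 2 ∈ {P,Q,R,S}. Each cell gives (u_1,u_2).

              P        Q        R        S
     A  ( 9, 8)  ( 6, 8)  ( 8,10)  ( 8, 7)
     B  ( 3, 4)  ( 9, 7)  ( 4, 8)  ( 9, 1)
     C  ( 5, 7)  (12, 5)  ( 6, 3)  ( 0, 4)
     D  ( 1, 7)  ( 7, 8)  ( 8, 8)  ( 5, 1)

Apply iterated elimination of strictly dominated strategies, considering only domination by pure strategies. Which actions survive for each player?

Remaining: P1:{A,C,D} P2:{P,Q,R}

P2 drop S (P beats it: A:8>7 B:4>1 C:7>4 D:7>1)
P1 drop B (C beats it: P:5>3 Q:12>9 R:6>4)
P1→{A,C,D} P2→{P,Q,R}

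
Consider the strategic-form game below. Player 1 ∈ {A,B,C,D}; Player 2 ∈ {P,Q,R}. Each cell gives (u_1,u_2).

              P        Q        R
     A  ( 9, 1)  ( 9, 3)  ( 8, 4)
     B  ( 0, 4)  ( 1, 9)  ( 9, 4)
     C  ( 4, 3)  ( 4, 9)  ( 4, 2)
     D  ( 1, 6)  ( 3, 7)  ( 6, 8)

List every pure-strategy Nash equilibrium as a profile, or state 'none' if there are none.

Equilibria: none

(A,P): not NE [P2→R gives 4>1]
(A,Q): not NE [P2→R gives 4>3]
(A,R): not NE [P1→B gives 9>8]
(B,P): not NE [P1→A gives 9>0; P2→Q gives 9>4]
(B,Q): not NE [P1→A gives 9>1]
(B,R): not NE [P2→Q gives 9>4]
(C,P): not NE [P1→A gives 9>4; P2→Q gives 9>3]
(C,Q): not NE [P1→A gives 9>4]
(C,R): not NE [P1→B gives 9>4; P2→Q gives 9>2]
(D,P): not NE [P1→A gives 9>1; P2→R gives 8>6]
(D,Q): not NE [P1→A gives 9>3; P2→R gives 8>7]
(D,R): not NE [P1→B gives 9>6]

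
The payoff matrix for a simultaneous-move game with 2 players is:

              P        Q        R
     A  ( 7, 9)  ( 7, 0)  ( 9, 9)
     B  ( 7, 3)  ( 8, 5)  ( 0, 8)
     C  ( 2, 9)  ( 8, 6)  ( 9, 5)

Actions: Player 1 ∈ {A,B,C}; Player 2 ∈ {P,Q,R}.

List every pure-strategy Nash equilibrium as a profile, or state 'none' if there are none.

NE set: (A,P), (A,R)

(A,P): NE
(A,Q): not NE [P1→C gives 8>7; P2→R gives 9>0]
(A,R): NE
(B,P): not NE [P2→R gives 8>3]
(B,Q): not NE [P2→R gives 8>5]
(B,R): not NE [P1→C gives 9>0]
(C,P): not NE [P1→B gives 7>2]
(C,Q): not NE [P2→P gives 9>6]
(C,R): not NE [P2→P gives 9>5]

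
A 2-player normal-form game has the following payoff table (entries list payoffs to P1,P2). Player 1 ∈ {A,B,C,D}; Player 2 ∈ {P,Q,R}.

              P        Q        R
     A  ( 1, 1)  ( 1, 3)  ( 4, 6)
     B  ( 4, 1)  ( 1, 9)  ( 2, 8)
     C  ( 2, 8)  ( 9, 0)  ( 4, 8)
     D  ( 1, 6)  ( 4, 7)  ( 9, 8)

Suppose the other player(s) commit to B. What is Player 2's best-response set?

u_2(P vs B) = 1
u_2(Q vs B) = 9
u_2(R vs B) = 8
max payoff 9 at {Q}

argmax u_2 = {Q}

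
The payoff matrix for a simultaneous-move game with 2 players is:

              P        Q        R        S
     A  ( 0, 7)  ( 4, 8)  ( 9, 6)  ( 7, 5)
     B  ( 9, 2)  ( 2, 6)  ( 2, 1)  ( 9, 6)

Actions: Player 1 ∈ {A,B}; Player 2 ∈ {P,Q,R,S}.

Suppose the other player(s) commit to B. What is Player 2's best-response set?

P2 best: {Q,S}

u_2(P vs B) = 2
u_2(Q vs B) = 6
u_2(R vs B) = 1
u_2(S vs B) = 6
max payoff 6 at {Q,S}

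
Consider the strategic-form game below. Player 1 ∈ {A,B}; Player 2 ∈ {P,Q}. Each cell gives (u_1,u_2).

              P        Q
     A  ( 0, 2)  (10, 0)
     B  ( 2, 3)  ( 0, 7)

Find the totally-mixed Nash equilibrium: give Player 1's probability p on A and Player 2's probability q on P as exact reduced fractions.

P1 indiff ⇒ q·0+(1-q)·10 = q·2+(1-q)·0 ⇒ q(-2) = (1-q)(-10) ⇒ q = 5/6
P2 indiff ⇒ p·2+(1-p)·3 = p·0+(1-p)·7 ⇒ p(2) = (1-p)(4) ⇒ p = 2/3

P1 mixes 2/3 on A; P2 mixes 5/6 on P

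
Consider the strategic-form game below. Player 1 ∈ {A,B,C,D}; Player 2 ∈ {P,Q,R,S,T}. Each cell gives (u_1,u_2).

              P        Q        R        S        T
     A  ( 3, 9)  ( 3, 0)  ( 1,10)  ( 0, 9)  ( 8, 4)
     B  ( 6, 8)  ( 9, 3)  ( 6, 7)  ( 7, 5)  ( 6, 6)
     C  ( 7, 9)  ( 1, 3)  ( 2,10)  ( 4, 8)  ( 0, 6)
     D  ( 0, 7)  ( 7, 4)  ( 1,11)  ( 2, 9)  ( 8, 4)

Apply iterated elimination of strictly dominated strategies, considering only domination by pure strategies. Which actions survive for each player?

IESDS → P1:{B,C} P2:{P,R}

P2 drop Q (P beats it: A:9>0 B:8>3 C:9>3 D:7>4)
P2 drop S (R beats it: A:10>9 B:7>5 C:10>8 D:11>9)
P2 drop T (P beats it: A:9>4 B:8>6 C:9>6 D:7>4)
P1 drop A (B beats it: P:6>3 R:6>1)
P1 drop D (B beats it: P:6>0 R:6>1)
P1→{B,C} P2→{P,R}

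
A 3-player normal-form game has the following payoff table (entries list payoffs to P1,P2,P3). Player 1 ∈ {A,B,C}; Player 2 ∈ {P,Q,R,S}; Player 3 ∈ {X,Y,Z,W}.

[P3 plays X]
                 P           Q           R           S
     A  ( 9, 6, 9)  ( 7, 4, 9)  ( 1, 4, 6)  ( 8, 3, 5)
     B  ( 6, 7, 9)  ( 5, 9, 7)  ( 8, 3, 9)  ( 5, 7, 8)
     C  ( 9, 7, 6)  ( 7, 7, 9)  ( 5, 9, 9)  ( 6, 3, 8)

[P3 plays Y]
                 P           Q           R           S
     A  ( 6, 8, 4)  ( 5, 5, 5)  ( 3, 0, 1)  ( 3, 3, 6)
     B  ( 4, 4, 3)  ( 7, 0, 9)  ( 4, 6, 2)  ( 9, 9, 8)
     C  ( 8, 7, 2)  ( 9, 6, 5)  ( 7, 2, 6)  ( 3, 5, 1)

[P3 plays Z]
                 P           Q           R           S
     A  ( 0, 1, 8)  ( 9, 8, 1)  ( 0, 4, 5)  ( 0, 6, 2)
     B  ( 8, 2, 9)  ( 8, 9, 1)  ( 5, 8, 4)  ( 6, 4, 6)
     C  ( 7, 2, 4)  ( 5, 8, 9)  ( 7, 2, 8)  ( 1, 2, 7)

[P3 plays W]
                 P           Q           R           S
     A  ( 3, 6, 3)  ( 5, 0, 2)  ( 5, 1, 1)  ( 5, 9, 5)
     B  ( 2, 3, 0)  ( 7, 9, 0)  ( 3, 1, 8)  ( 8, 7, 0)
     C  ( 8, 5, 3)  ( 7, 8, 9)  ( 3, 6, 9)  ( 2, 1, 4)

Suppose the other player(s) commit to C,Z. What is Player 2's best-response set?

u_2(P vs C,Z) = 2
u_2(Q vs C,Z) = 8
u_2(R vs C,Z) = 2
u_2(S vs C,Z) = 2
max payoff 8 at {Q}

BR_2 = {Q}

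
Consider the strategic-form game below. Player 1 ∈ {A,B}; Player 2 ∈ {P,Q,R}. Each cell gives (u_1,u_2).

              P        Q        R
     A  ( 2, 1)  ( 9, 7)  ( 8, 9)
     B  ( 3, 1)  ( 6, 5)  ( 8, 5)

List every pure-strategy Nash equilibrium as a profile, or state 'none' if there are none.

(A,P): not NE [P1→B gives 3>2; P2→R gives 9>1]
(A,Q): not NE [P2→R gives 9>7]
(A,R): NE
(B,P): not NE [P2→R gives 5>1]
(B,Q): not NE [P1→A gives 9>6]
(B,R): NE

PSNE = {(A,R), (B,R)}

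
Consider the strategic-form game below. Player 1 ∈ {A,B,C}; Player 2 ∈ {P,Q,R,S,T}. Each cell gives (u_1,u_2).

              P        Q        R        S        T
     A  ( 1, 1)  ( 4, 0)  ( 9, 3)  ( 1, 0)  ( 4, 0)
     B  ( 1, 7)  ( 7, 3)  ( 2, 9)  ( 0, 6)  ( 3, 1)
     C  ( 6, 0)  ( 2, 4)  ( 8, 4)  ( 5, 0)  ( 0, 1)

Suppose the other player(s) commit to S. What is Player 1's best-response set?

u_1(A vs S) = 1
u_1(B vs S) = 0
u_1(C vs S) = 5
max payoff 5 at {C}

P1 best: {C}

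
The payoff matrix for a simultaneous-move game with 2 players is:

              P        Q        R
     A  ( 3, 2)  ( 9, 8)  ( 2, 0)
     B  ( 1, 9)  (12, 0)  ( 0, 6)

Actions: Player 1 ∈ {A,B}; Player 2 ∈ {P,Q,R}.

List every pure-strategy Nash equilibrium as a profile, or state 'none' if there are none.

(A,P): not NE [P2→Q gives 8>2]
(A,Q): not NE [P1→B gives 12>9]
(A,R): not NE [P2→Q gives 8>0]
(B,P): not NE [P1→A gives 3>1]
(B,Q): not NE [P2→P gives 9>0]
(B,R): not NE [P1→A gives 2>0; P2→P gives 9>6]

PSNE: ∅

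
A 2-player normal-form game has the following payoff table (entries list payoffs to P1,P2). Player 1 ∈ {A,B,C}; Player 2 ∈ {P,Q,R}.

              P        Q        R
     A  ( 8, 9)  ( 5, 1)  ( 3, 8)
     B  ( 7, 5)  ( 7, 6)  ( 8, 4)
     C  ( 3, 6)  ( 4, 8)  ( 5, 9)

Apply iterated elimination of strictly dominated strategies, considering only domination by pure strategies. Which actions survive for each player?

P1 drop C (B beats it: P:7>3 Q:7>4 R:8>5)
P2 drop R (P beats it: A:9>8 B:5>4)
P1→{A,B} P2→{P,Q}

Survivors P1:{A,B} P2:{P,Q}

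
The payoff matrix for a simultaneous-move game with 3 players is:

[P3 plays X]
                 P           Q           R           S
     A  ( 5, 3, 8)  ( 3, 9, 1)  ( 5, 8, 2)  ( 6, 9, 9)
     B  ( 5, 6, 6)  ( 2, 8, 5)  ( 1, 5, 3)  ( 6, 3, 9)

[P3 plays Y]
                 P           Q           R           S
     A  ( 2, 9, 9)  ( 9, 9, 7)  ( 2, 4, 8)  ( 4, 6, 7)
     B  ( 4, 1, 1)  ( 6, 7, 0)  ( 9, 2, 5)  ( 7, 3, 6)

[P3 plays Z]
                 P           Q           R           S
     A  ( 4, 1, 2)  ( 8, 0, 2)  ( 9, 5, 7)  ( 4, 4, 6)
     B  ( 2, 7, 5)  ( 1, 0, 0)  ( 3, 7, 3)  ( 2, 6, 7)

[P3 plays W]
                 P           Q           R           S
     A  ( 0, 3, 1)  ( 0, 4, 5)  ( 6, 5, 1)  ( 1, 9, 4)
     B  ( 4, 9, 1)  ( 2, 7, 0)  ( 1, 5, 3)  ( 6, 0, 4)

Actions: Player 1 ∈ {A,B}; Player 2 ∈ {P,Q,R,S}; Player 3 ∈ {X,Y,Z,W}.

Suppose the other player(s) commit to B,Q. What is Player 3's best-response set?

u_3(X vs B,Q) = 5
u_3(Y vs B,Q) = 0
u_3(Z vs B,Q) = 0
u_3(W vs B,Q) = 0
max payoff 5 at {X}

P3 best: {X}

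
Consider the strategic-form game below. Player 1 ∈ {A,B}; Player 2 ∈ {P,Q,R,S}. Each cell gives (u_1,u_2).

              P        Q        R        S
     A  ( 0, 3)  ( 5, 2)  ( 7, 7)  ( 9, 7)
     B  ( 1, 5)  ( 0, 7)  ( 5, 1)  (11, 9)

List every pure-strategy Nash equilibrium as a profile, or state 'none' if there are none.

(A,P): not NE [P1→B gives 1>0; P2→S gives 7>3]
(A,Q): not NE [P2→S gives 7>2]
(A,R): NE
(A,S): not NE [P1→B gives 11>9]
(B,P): not NE [P2→S gives 9>5]
(B,Q): not NE [P1→A gives 5>0; P2→S gives 9>7]
(B,R): not NE [P1→A gives 7>5; P2→S gives 9>1]
(B,S): NE

Nash profiles: (A,R), (B,S)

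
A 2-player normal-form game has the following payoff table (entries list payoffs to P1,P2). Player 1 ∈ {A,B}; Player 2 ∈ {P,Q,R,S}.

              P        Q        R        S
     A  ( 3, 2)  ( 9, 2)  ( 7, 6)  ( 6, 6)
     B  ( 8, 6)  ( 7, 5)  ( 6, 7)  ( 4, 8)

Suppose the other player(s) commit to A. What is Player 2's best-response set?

u_2(P vs A) = 2
u_2(Q vs A) = 2
u_2(R vs A) = 6
u_2(S vs A) = 6
max payoff 6 at {R,S}

P2 best: {R,S}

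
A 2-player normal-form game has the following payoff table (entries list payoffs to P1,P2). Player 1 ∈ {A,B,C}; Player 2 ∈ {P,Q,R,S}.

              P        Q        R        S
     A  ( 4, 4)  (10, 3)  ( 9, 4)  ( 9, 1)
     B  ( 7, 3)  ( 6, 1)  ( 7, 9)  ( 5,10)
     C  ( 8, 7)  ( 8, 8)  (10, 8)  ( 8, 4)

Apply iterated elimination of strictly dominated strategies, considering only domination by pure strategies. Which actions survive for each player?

P1 drop B (C beats it: P:8>7 Q:8>6 R:10>7 S:8>5)
P2 drop S (P beats it: A:4>1 C:7>4)
P1→{A,C} P2→{P,Q,R}

Remaining: P1:{A,C} P2:{P,Q,R}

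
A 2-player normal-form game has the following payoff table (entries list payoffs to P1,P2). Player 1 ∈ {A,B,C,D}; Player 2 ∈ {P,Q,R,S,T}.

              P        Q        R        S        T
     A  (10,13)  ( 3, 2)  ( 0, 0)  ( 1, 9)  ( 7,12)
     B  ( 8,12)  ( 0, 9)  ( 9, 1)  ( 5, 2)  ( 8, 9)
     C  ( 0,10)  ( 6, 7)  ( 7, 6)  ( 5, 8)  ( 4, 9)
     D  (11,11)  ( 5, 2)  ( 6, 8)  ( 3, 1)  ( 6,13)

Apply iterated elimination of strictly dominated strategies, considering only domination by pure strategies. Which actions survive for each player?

P2 drop Q (P beats it: A:13>2 B:12>9 C:10>7 D:11>2)
P2 drop R (P beats it: A:13>0 B:12>1 C:10>6 D:11>8)
P2 drop S (P beats it: A:13>9 B:12>2 C:10>8 D:11>1)
P1 drop C (A beats it: P:10>0 T:7>4)
P1→{A,B,D} P2→{P,T}

Survivors P1:{A,B,D} P2:{P,T}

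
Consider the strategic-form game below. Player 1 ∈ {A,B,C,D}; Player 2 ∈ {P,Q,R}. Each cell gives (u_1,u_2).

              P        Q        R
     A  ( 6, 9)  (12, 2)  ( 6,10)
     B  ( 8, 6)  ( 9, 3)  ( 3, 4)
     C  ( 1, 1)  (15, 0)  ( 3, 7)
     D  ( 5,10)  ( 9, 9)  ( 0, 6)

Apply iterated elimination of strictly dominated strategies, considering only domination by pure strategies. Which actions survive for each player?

IESDS → P1:{A,B} P2:{P,R}

P1 drop D (A beats it: P:6>5 Q:12>9 R:6>0)
P2 drop Q (P beats it: A:9>2 B:6>3 C:1>0)
P1 drop C (A beats it: P:6>1 R:6>3)
P1→{A,B} P2→{P,R}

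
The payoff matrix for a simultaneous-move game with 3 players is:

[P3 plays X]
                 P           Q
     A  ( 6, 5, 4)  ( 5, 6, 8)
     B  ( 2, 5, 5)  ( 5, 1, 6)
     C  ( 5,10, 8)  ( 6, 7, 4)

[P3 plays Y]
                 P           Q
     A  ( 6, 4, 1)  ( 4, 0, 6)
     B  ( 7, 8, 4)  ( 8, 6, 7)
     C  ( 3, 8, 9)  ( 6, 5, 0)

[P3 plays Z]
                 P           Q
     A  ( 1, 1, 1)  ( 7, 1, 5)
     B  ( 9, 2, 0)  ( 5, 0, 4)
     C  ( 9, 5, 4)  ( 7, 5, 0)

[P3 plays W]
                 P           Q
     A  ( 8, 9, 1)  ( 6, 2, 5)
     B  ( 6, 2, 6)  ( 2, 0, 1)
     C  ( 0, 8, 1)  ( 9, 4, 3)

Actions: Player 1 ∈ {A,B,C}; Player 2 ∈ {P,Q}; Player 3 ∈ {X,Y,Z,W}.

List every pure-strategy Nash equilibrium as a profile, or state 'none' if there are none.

PSNE: ∅

(A,P,X): not NE [P2→Q gives 6>5]
(A,P,Y): not NE [P1→B gives 7>6; P3→X gives 4>1]
(A,P,Z): not NE [P1→C gives 9>1; P3→X gives 4>1]
(A,P,W): not NE [P3→X gives 4>1]
(A,Q,X): not NE [P1→C gives 6>5]
(A,Q,Y): not NE [P1→B gives 8>4; P2→P gives 4>0; P3→X gives 8>6]
(A,Q,Z): not NE [P3→X gives 8>5]
(A,Q,W): not NE [P1→C gives 9>6; P2→P gives 9>2; P3→X gives 8>5]
(B,P,X): not NE [P1→A gives 6>2; P3→W gives 6>5]
(B,P,Y): not NE [P3→W gives 6>4]
(B,P,Z): not NE [P3→W gives 6>0]
(B,P,W): not NE [P1→A gives 8>6]
(B,Q,X): not NE [P1→C gives 6>5; P2→P gives 5>1; P3→Y gives 7>6]
(B,Q,Y): not NE [P2→P gives 8>6]
(B,Q,Z): not NE [P1→C gives 7>5; P2→P gives 2>0; P3→Y gives 7>4]
(B,Q,W): not NE [P1→C gives 9>2; P2→P gives 2>0; P3→Y gives 7>1]
(C,P,X): not NE [P1→A gives 6>5; P3→Y gives 9>8]
(C,P,Y): not NE [P1→B gives 7>3]
(C,P,Z): not NE [P3→Y gives 9>4]
(C,P,W): not NE [P1→A gives 8>0; P3→Y gives 9>1]
(C,Q,X): not NE [P2→P gives 10>7]
(C,Q,Y): not NE [P1→B gives 8>6; P2→P gives 8>5; P3→X gives 4>0]
(C,Q,Z): not NE [P3→X gives 4>0]
(C,Q,W): not NE [P2→P gives 8>4; P3→X gives 4>3]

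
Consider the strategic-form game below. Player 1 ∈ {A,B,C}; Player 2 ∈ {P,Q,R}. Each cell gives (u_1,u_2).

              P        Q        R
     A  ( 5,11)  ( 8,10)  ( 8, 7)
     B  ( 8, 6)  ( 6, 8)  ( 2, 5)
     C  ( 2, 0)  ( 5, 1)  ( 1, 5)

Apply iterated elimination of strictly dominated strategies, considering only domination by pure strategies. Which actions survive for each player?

Remaining: P1:{A,B} P2:{P,Q}

P1 drop C (A beats it: P:5>2 Q:8>5 R:8>1)
P2 drop R (P beats it: A:11>7 B:6>5)
P1→{A,B} P2→{P,Q}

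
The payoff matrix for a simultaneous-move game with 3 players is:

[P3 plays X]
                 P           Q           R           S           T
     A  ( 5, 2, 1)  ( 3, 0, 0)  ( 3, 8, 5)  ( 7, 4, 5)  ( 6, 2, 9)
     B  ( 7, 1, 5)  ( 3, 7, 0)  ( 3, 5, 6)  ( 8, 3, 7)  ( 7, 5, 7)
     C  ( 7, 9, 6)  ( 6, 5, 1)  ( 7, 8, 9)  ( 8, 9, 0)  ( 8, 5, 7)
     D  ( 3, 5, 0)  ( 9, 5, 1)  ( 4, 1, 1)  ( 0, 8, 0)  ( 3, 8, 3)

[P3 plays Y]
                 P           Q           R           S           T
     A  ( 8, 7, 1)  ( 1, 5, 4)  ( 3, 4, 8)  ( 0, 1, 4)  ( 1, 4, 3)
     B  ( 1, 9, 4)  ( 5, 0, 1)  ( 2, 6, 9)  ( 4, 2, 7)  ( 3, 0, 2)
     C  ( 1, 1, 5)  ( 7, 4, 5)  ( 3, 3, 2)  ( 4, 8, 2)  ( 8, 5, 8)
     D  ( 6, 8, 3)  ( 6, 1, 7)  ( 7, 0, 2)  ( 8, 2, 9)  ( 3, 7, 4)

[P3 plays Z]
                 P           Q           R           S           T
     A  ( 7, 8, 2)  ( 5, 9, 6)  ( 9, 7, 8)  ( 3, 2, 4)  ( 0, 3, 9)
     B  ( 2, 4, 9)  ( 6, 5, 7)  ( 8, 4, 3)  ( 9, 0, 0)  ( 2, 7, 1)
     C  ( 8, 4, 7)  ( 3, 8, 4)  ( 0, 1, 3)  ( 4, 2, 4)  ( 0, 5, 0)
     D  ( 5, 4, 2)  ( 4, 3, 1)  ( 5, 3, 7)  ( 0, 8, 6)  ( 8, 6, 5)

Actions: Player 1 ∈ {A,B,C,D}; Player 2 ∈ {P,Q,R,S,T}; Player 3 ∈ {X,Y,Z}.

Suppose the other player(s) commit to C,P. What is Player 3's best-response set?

P3 best: {Z}

u_3(X vs C,P) = 6
u_3(Y vs C,P) = 5
u_3(Z vs C,P) = 7
max payoff 7 at {Z}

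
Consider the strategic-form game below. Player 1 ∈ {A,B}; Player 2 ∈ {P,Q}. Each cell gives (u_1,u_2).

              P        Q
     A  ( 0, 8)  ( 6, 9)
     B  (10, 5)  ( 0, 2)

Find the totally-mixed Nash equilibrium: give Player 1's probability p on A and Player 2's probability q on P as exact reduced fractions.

(p,q) = (3/4, 3/8)

P1 indiff ⇒ q·0+(1-q)·6 = q·10+(1-q)·0 ⇒ q(-10) = (1-q)(-6) ⇒ q = 3/8
P2 indiff ⇒ p·8+(1-p)·5 = p·9+(1-p)·2 ⇒ p(-1) = (1-p)(-3) ⇒ p = 3/4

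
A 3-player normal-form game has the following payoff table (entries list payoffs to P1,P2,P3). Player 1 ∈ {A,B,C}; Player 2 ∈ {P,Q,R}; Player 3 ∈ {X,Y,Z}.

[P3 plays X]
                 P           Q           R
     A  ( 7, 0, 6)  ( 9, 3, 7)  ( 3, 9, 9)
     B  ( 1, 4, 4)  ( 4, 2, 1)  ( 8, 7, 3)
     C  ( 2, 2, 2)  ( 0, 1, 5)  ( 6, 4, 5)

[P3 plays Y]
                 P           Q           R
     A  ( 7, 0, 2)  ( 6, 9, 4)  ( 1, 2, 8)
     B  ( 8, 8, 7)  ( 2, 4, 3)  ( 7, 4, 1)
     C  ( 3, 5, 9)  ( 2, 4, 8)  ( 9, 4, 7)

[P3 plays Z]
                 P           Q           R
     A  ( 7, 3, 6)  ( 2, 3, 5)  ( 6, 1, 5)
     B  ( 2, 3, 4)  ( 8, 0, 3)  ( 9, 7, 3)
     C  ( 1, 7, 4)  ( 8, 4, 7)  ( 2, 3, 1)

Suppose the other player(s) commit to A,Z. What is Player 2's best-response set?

u_2(P vs A,Z) = 3
u_2(Q vs A,Z) = 3
u_2(R vs A,Z) = 1
max payoff 3 at {P,Q}

argmax u_2 = {P,Q}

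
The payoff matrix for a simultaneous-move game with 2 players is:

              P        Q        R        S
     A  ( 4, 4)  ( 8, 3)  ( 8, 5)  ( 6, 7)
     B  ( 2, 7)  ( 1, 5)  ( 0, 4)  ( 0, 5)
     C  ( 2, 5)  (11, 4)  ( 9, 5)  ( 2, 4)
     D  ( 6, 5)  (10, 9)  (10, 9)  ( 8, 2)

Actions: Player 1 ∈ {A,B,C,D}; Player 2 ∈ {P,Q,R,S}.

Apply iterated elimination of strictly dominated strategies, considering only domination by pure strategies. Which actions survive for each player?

P1 drop A (D beats it: P:6>4 Q:10>8 R:10>8 S:8>6)
P1 drop B (D beats it: P:6>2 Q:10>1 R:10>0 S:8>0)
P2 drop S (P beats it: C:5>4 D:5>2)
P1→{C,D} P2→{P,Q,R}

Remaining: P1:{C,D} P2:{P,Q,R}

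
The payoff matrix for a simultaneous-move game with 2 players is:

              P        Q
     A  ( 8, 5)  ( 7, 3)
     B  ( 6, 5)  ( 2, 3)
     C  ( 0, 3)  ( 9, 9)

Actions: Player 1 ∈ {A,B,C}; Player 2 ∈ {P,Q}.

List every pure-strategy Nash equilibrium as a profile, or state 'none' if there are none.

PSNE = {(A,P), (C,Q)}

(A,P): NE
(A,Q): not NE [P1→C gives 9>7; P2→P gives 5>3]
(B,P): not NE [P1→A gives 8>6]
(B,Q): not NE [P1→C gives 9>2; P2→P gives 5>3]
(C,P): not NE [P1→A gives 8>0; P2→Q gives 9>3]
(C,Q): NE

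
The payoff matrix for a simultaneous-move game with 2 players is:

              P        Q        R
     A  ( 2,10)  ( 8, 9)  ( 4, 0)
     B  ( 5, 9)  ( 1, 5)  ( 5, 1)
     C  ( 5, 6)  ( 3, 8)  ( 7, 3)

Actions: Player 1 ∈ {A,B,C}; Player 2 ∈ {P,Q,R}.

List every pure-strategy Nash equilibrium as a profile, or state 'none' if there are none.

NE set: (B,P)

(A,P): not NE [P1→C gives 5>2]
(A,Q): not NE [P2→P gives 10>9]
(A,R): not NE [P1→C gives 7>4; P2→P gives 10>0]
(B,P): NE
(B,Q): not NE [P1→A gives 8>1; P2→P gives 9>5]
(B,R): not NE [P1→C gives 7>5; P2→P gives 9>1]
(C,P): not NE [P2→Q gives 8>6]
(C,Q): not NE [P1→A gives 8>3]
(C,R): not NE [P2→Q gives 8>3]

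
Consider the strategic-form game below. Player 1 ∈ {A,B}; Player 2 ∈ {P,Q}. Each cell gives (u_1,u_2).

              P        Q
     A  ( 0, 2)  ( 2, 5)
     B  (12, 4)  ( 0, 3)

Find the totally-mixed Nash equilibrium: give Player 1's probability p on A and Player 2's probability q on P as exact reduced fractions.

P1 indiff ⇒ q·0+(1-q)·2 = q·12+(1-q)·0 ⇒ q(-12) = (1-q)(-2) ⇒ q = 1/7
P2 indiff ⇒ p·2+(1-p)·4 = p·5+(1-p)·3 ⇒ p(-3) = (1-p)(-1) ⇒ p = 1/4

(p,q) = (1/4, 1/7)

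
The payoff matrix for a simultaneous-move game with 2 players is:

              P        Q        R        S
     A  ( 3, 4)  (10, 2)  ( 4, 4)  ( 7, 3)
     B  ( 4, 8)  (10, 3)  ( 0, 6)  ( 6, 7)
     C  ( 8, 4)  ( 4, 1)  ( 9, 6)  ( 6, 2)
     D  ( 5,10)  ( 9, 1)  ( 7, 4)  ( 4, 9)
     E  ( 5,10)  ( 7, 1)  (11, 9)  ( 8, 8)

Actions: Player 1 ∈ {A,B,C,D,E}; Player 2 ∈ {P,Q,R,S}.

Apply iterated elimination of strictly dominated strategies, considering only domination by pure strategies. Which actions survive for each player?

P2 drop Q (P beats it: A:4>2 B:8>3 C:4>1 D:10>1 E:10>1)
P1 drop A (E beats it: P:5>3 R:11>4 S:8>7)
P1 drop B (E beats it: P:5>4 R:11>0 S:8>6)
P1 drop D (C beats it: P:8>5 R:9>7 S:6>4)
P2 drop S (P beats it: C:4>2 E:10>8)
P1→{C,E} P2→{P,R}

Remaining: P1:{C,E} P2:{P,R}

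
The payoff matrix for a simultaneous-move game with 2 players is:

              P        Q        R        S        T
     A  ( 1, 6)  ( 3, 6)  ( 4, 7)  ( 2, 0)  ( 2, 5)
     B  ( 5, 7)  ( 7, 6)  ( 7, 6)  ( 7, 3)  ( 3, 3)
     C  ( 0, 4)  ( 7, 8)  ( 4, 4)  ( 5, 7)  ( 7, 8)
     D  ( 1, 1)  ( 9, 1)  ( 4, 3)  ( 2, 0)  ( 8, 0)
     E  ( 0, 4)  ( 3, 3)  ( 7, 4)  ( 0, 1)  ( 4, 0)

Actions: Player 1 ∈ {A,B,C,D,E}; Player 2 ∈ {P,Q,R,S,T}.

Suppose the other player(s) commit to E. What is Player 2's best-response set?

argmax u_2 = {P,R}

u_2(P vs E) = 4
u_2(Q vs E) = 3
u_2(R vs E) = 4
u_2(S vs E) = 1
u_2(T vs E) = 0
max payoff 4 at {P,R}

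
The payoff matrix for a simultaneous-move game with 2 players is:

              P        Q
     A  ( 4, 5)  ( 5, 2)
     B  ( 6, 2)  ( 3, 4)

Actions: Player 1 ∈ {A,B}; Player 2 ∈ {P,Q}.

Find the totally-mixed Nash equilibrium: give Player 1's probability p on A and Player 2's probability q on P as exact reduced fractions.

(p,q) = (2/5, 1/2)

P1 indiff ⇒ q·4+(1-q)·5 = q·6+(1-q)·3 ⇒ q(-2) = (1-q)(-2) ⇒ q = 1/2
P2 indiff ⇒ p·5+(1-p)·2 = p·2+(1-p)·4 ⇒ p(3) = (1-p)(2) ⇒ p = 2/5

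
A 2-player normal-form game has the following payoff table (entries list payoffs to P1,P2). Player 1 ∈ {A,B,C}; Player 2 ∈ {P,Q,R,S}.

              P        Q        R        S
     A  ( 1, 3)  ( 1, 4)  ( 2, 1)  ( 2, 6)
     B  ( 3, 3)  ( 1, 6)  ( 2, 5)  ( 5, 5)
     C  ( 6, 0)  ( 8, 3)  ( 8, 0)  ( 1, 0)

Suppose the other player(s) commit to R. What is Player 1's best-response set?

u_1(A vs R) = 2
u_1(B vs R) = 2
u_1(C vs R) = 8
max payoff 8 at {C}

P1 best: {C}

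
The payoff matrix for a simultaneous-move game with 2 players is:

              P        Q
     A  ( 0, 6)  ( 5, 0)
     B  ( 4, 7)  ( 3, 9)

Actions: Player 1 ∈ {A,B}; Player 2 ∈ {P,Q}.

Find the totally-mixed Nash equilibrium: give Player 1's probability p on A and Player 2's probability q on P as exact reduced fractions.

P1 indiff ⇒ q·0+(1-q)·5 = q·4+(1-q)·3 ⇒ q(-4) = (1-q)(-2) ⇒ q = 1/3
P2 indiff ⇒ p·6+(1-p)·7 = p·0+(1-p)·9 ⇒ p(6) = (1-p)(2) ⇒ p = 1/4

p=1/4, q=1/3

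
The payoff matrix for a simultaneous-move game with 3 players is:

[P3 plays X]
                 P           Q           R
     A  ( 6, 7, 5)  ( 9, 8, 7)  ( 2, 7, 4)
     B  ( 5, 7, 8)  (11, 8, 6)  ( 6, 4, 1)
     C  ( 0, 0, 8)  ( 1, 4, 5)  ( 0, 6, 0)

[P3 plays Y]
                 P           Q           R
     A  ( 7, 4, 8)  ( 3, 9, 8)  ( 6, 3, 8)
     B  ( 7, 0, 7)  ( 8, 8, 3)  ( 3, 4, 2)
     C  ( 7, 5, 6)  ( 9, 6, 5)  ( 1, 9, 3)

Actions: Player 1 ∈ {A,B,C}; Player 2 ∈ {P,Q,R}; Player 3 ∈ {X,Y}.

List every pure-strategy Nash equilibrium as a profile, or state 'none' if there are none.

(A,P,X): not NE [P2→Q gives 8>7; P3→Y gives 8>5]
(A,P,Y): not NE [P2→Q gives 9>4]
(A,Q,X): not NE [P1→B gives 11>9; P3→Y gives 8>7]
(A,Q,Y): not NE [P1→C gives 9>3]
(A,R,X): not NE [P1→B gives 6>2; P2→Q gives 8>7; P3→Y gives 8>4]
(A,R,Y): not NE [P2→Q gives 9>3]
(B,P,X): not NE [P1→A gives 6>5; P2→Q gives 8>7]
(B,P,Y): not NE [P2→Q gives 8>0; P3→X gives 8>7]
(B,Q,X): NE
(B,Q,Y): not NE [P1→C gives 9>8; P3→X gives 6>3]
(B,R,X): not NE [P2→Q gives 8>4; P3→Y gives 2>1]
(B,R,Y): not NE [P1→A gives 6>3; P2→Q gives 8>4]
(C,P,X): not NE [P1→A gives 6>0; P2→R gives 6>0]
(C,P,Y): not NE [P2→R gives 9>5; P3→X gives 8>6]
(C,Q,X): not NE [P1→B gives 11>1; P2→R gives 6>4]
(C,Q,Y): not NE [P2→R gives 9>6]
(C,R,X): not NE [P1→B gives 6>0; P3→Y gives 3>0]
(C,R,Y): not NE [P1→A gives 6>1]

PSNE = {(B,Q,X)}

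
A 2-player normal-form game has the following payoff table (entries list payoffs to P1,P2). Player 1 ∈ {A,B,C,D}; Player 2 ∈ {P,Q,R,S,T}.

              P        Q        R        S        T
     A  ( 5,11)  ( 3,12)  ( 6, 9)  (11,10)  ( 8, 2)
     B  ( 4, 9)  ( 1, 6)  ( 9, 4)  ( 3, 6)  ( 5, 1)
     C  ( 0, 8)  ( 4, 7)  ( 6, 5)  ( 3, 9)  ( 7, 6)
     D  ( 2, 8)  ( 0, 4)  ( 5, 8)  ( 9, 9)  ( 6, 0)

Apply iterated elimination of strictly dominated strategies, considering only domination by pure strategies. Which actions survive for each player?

P1 drop D (A beats it: P:5>2 Q:3>0 R:6>5 S:11>9 T:8>6)
P2 drop R (P beats it: A:11>9 B:9>4 C:8>5)
P1 drop B (A beats it: P:5>4 Q:3>1 S:11>3 T:8>5)
P2 drop T (P beats it: A:11>2 C:8>6)
P1→{A,C} P2→{P,Q,S}

Remaining: P1:{A,C} P2:{P,Q,S}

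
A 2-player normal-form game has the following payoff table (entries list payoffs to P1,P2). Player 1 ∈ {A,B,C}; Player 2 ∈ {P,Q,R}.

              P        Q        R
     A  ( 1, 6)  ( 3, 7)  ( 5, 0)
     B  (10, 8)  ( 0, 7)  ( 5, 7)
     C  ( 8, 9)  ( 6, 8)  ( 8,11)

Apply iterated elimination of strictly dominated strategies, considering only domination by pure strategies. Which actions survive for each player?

IESDS → P1:{B,C} P2:{P,R}

P1 drop A (C beats it: P:8>1 Q:6>3 R:8>5)
P2 drop Q (P beats it: B:8>7 C:9>8)
P1→{B,C} P2→{P,R}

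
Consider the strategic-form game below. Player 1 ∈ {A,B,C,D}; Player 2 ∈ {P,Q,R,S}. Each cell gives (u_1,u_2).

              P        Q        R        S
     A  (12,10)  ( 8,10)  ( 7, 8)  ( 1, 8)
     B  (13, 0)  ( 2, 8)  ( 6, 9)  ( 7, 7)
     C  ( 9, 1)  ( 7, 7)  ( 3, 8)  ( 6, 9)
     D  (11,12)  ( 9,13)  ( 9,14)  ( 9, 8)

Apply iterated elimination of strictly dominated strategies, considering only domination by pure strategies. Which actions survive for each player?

P1 drop C (D beats it: P:11>9 Q:9>7 R:9>3 S:9>6)
P2 drop S (Q beats it: A:10>8 B:8>7 D:13>8)
P1→{A,B,D} P2→{P,Q,R}

IESDS → P1:{A,B,D} P2:{P,Q,R}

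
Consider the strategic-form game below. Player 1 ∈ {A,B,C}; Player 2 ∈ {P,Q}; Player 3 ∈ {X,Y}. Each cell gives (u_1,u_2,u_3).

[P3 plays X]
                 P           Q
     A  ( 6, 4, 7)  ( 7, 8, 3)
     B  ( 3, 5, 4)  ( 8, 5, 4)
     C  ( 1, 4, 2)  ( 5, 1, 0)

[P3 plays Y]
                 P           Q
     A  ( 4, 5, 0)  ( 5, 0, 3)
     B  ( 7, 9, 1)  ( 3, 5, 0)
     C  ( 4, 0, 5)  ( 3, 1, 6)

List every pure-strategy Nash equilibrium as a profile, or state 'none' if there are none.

PSNE = {(B,Q,X)}

(A,P,X): not NE [P2→Q gives 8>4]
(A,P,Y): not NE [P1→B gives 7>4; P3→X gives 7>0]
(A,Q,X): not NE [P1→B gives 8>7]
(A,Q,Y): not NE [P2→P gives 5>0]
(B,P,X): not NE [P1→A gives 6>3]
(B,P,Y): not NE [P3→X gives 4>1]
(B,Q,X): NE
(B,Q,Y): not NE [P1→A gives 5>3; P2→P gives 9>5; P3→X gives 4>0]
(C,P,X): not NE [P1→A gives 6>1; P3→Y gives 5>2]
(C,P,Y): not NE [P1→B gives 7>4; P2→Q gives 1>0]
(C,Q,X): not NE [P1→B gives 8>5; P2→P gives 4>1; P3→Y gives 6>0]
(C,Q,Y): not NE [P1→A gives 5>3]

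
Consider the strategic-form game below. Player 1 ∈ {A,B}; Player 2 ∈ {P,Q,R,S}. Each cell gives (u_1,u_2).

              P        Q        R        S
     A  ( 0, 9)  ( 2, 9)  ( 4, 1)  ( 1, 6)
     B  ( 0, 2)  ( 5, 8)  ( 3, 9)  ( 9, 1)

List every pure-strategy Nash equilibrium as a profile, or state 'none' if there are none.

(A,P): NE
(A,Q): not NE [P1→B gives 5>2]
(A,R): not NE [P2→Q gives 9>1]
(A,S): not NE [P1→B gives 9>1; P2→Q gives 9>6]
(B,P): not NE [P2→R gives 9>2]
(B,Q): not NE [P2→R gives 9>8]
(B,R): not NE [P1→A gives 4>3]
(B,S): not NE [P2→R gives 9>1]

Nash profiles: (A,P)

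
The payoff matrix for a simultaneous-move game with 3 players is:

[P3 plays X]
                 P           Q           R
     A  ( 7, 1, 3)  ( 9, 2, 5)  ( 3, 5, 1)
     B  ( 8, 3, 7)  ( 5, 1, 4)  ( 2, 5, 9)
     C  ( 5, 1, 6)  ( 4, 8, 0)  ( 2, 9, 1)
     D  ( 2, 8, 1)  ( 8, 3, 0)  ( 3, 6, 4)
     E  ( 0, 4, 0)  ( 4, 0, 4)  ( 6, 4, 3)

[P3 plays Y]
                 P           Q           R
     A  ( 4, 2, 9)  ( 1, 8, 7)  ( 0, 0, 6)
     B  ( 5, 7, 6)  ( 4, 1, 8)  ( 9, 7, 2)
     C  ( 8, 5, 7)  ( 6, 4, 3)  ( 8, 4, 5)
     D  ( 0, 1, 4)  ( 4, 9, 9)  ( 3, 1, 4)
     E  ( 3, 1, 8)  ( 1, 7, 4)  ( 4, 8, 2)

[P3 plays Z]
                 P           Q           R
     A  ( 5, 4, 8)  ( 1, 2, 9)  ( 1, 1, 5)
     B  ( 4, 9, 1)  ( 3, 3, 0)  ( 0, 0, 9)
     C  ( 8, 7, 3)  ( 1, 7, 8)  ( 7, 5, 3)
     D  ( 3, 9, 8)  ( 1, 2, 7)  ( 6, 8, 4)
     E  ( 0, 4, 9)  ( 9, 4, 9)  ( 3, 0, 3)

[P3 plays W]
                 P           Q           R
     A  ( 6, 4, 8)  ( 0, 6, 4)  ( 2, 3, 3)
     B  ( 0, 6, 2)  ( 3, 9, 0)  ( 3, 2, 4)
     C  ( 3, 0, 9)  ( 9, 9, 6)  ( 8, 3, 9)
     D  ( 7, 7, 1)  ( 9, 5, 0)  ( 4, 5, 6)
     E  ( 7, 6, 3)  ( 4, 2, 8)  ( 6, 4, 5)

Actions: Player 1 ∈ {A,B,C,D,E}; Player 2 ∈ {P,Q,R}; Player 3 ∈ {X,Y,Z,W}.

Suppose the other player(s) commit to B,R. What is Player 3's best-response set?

u_3(X vs B,R) = 9
u_3(Y vs B,R) = 2
u_3(Z vs B,R) = 9
u_3(W vs B,R) = 4
max payoff 9 at {X,Z}

P3 best: {X,Z}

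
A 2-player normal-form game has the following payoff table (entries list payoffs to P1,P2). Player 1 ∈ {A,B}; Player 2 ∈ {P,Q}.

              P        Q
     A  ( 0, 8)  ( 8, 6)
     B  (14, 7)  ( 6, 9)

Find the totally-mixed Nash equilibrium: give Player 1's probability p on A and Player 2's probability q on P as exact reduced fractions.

P1 indiff ⇒ q·0+(1-q)·8 = q·14+(1-q)·6 ⇒ q(-14) = (1-q)(-2) ⇒ q = 1/8
P2 indiff ⇒ p·8+(1-p)·7 = p·6+(1-p)·9 ⇒ p(2) = (1-p)(2) ⇒ p = 1/2

P1 mixes 1/2 on A; P2 mixes 1/8 on P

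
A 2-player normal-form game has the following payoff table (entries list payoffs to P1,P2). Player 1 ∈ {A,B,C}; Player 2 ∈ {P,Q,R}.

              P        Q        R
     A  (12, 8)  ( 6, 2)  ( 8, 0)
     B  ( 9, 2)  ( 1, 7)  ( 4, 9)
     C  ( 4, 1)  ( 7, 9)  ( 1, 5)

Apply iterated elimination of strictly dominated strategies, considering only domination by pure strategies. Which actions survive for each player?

P1 drop B (A beats it: P:12>9 Q:6>1 R:8>4)
P2 drop R (Q beats it: A:2>0 C:9>5)
P1→{A,C} P2→{P,Q}

Survivors P1:{A,C} P2:{P,Q}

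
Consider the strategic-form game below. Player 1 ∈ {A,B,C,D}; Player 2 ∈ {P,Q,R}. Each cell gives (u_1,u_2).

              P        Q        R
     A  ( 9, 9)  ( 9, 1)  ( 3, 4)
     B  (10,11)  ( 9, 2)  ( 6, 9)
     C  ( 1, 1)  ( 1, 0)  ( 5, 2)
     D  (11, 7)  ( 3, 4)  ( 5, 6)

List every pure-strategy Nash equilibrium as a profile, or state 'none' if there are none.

(A,P): not NE [P1→D gives 11>9]
(A,Q): not NE [P2→P gives 9>1]
(A,R): not NE [P1→B gives 6>3; P2→P gives 9>4]
(B,P): not NE [P1→D gives 11>10]
(B,Q): not NE [P2→P gives 11>2]
(B,R): not NE [P2→P gives 11>9]
(C,P): not NE [P1→D gives 11>1; P2→R gives 2>1]
(C,Q): not NE [P1→B gives 9>1; P2→R gives 2>0]
(C,R): not NE [P1→B gives 6>5]
(D,P): NE
(D,Q): not NE [P1→B gives 9>3; P2→P gives 7>4]
(D,R): not NE [P1→B gives 6>5; P2→P gives 7>6]

Nash profiles: (D,P)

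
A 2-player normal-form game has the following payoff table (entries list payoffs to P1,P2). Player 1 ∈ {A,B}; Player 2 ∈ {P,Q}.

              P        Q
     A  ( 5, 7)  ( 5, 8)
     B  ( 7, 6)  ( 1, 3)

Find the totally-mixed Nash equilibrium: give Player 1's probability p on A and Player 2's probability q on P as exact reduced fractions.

P1 mixes 3/4 on A; P2 mixes 2/3 on P

P1 indiff ⇒ q·5+(1-q)·5 = q·7+(1-q)·1 ⇒ q(-2) = (1-q)(-4) ⇒ q = 2/3
P2 indiff ⇒ p·7+(1-p)·6 = p·8+(1-p)·3 ⇒ p(-1) = (1-p)(-3) ⇒ p = 3/4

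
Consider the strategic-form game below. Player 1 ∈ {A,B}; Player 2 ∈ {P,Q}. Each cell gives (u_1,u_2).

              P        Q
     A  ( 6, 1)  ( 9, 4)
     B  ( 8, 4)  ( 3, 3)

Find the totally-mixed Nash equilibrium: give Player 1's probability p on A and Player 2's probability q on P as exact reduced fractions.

P1 indiff ⇒ q·6+(1-q)·9 = q·8+(1-q)·3 ⇒ q(-2) = (1-q)(-6) ⇒ q = 3/4
P2 indiff ⇒ p·1+(1-p)·4 = p·4+(1-p)·3 ⇒ p(-3) = (1-p)(-1) ⇒ p = 1/4

(p,q) = (1/4, 3/4)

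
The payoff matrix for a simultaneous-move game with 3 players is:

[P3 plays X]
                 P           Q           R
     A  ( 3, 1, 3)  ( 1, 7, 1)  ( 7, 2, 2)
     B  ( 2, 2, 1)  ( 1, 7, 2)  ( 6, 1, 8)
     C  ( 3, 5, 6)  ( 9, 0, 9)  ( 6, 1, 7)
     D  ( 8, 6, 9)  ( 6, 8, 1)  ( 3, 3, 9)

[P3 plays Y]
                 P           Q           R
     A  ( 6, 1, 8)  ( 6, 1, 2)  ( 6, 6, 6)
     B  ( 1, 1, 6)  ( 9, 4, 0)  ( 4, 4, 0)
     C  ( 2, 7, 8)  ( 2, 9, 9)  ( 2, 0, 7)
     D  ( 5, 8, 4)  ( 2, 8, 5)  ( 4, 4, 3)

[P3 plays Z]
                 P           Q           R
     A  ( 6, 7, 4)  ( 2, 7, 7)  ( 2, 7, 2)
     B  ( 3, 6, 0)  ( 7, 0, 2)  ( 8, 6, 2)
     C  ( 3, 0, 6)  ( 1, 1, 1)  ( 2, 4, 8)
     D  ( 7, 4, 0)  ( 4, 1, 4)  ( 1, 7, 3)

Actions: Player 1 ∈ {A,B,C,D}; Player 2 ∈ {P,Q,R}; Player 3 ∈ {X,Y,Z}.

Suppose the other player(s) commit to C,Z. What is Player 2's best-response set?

u_2(P vs C,Z) = 0
u_2(Q vs C,Z) = 1
u_2(R vs C,Z) = 4
max payoff 4 at {R}

argmax u_2 = {R}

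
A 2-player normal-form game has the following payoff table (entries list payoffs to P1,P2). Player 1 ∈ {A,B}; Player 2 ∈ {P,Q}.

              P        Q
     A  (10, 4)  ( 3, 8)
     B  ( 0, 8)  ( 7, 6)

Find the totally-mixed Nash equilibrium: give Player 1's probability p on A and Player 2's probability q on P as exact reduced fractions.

p=1/3, q=2/7

P1 indiff ⇒ q·10+(1-q)·3 = q·0+(1-q)·7 ⇒ q(10) = (1-q)(4) ⇒ q = 2/7
P2 indiff ⇒ p·4+(1-p)·8 = p·8+(1-p)·6 ⇒ p(-4) = (1-p)(-2) ⇒ p = 1/3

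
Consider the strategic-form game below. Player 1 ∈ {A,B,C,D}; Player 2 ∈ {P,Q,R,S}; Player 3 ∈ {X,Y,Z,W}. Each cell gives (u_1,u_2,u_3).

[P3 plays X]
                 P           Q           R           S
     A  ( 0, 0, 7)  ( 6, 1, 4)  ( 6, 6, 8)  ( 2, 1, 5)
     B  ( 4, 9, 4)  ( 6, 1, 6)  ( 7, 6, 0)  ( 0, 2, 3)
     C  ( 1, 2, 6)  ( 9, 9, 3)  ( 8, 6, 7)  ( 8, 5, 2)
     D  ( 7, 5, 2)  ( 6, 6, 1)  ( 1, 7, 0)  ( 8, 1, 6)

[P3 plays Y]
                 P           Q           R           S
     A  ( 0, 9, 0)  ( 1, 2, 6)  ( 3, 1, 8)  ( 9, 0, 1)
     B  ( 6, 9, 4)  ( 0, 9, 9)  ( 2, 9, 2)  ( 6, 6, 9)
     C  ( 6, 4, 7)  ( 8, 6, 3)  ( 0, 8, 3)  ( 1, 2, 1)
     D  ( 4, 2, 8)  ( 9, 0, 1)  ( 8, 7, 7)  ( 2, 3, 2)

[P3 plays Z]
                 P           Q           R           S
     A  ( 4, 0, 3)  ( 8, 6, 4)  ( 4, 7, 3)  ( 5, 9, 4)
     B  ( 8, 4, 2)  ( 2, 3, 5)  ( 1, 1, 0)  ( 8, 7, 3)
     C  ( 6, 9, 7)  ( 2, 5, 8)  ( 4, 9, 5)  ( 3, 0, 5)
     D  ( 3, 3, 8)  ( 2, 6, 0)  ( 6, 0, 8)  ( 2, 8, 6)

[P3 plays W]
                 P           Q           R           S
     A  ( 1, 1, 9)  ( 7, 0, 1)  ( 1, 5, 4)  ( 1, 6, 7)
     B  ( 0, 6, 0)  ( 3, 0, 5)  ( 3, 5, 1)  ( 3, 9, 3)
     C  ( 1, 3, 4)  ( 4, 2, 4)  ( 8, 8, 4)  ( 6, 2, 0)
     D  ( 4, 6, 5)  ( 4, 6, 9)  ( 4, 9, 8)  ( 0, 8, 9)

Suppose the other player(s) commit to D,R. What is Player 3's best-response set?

u_3(X vs D,R) = 0
u_3(Y vs D,R) = 7
u_3(Z vs D,R) = 8
u_3(W vs D,R) = 8
max payoff 8 at {Z,W}

argmax u_3 = {Z,W}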